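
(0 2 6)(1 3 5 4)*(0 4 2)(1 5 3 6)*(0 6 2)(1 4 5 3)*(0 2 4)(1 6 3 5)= (0 3 6 1 4 5 2)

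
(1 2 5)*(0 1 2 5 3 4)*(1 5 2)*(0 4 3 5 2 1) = (0 2 5)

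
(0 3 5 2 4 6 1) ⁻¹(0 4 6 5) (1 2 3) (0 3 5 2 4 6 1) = (0 4 5) (1 2 3 6) 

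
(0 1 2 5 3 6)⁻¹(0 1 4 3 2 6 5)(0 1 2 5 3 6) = (0 3 1 2 4 6 5)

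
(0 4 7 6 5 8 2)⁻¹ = (0 2 8 5 6 7 4)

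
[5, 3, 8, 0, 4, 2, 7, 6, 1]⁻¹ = [3, 8, 5, 1, 4, 0, 7, 6, 2]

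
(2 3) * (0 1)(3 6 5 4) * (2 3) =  (0 1)(2 6 5 4)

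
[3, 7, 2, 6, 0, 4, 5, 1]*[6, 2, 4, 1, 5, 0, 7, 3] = [1, 3, 4, 7, 6, 5, 0, 2] 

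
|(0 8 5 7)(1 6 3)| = 12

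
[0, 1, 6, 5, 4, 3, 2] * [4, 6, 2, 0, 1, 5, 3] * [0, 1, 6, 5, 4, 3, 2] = [4, 2, 5, 3, 1, 0, 6]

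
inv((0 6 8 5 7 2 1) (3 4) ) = (0 1 2 7 5 8 6) (3 4) 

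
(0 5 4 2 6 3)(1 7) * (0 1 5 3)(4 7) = (0 3 1 4 2 6)(5 7)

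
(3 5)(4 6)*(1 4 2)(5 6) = (1 4 5 3 6 2)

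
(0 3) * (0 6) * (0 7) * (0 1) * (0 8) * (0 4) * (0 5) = (0 3 6 7 1 8 4 5)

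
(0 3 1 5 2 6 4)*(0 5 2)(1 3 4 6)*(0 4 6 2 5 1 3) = (0 6 2 3)(1 5 4)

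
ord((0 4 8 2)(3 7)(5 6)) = 4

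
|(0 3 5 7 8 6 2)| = 7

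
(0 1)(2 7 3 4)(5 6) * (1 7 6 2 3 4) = (0 7 4 3 1)(2 6 5)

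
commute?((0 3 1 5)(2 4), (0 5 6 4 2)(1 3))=no:(0 3 1 5)(2 4) * (0 5 6 4 2)(1 3)=(0 1 6 4), (0 5 6 4 2)(1 3) * (0 3 1 5)(2 4)=(2 3 5 6)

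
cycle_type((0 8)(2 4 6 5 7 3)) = 2.6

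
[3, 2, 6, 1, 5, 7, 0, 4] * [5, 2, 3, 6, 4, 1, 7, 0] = [6, 3, 7, 2, 1, 0, 5, 4]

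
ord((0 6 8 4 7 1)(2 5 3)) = 6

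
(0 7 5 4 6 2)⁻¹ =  (0 2 6 4 5 7)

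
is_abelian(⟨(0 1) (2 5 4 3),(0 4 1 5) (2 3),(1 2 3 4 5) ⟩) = no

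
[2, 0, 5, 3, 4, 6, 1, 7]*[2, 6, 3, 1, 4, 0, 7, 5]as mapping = [0→3, 1→2, 2→0, 3→1, 4→4, 5→7, 6→6, 7→5]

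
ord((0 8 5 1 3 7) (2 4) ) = 6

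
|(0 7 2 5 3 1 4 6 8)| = 9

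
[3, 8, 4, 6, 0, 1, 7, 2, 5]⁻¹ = [4, 5, 7, 0, 2, 8, 3, 6, 1]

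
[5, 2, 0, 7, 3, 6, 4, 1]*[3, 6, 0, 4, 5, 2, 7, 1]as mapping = [0→2, 1→0, 2→3, 3→1, 4→4, 5→7, 6→5, 7→6]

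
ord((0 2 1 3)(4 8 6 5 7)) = 20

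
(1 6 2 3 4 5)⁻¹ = (1 5 4 3 2 6)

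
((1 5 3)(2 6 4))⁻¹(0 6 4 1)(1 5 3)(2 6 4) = (0 4 2 5)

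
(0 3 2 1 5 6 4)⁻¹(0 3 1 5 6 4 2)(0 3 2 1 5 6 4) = (0 1 3 2 5 6 4)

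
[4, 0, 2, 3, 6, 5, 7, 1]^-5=[0, 1, 2, 3, 4, 5, 6, 7]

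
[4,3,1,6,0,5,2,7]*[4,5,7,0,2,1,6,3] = [2,0,5,6,4,1,7,3]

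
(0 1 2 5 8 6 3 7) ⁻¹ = (0 7 3 6 8 5 2 1) 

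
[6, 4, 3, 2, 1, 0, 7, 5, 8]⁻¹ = [5, 4, 3, 2, 1, 7, 0, 6, 8]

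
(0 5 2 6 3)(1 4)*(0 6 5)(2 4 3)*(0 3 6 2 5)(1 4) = (0 3 2)(1 6 5)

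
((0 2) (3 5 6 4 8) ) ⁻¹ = (0 2) (3 8 4 6 5) 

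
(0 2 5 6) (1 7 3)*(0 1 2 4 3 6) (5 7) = (0 4 3 2 7 6 1 5) 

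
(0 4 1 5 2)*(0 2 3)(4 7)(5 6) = (0 7 4 1 6 5 3)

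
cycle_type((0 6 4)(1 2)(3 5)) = 2^2.3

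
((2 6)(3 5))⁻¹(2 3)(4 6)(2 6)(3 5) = (2 4)(5 6)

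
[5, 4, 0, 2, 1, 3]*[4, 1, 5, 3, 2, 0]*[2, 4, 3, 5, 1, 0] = [2, 3, 1, 0, 4, 5]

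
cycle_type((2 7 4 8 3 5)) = 6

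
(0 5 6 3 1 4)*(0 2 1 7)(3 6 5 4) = (0 4 2 1 3 7)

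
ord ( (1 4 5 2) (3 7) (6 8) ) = 4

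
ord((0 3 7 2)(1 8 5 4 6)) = 20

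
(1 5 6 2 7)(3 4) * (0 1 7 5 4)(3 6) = (0 1 4 6 2 5 3)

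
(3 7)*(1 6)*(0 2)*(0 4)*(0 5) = (0 2 4 5)(1 6)(3 7)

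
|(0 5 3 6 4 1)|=6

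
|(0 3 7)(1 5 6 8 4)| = 15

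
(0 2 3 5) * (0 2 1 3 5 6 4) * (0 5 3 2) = (0 1 2 3 6 4 5)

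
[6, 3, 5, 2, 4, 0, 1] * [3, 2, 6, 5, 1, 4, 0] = [0, 5, 4, 6, 1, 3, 2] 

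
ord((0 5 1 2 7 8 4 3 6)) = 9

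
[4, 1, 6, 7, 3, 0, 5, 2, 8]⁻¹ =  [5, 1, 7, 4, 0, 6, 2, 3, 8]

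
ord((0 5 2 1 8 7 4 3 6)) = 9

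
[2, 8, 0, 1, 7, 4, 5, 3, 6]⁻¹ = [2, 3, 0, 7, 5, 6, 8, 4, 1]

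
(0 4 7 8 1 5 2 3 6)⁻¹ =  (0 6 3 2 5 1 8 7 4)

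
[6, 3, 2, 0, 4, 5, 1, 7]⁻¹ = [3, 6, 2, 1, 4, 5, 0, 7]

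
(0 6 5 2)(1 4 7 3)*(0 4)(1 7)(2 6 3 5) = (0 3 7 5 6 2 4 1)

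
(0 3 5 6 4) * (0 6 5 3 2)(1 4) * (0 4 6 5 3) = (0 2 4 5 3)(1 6)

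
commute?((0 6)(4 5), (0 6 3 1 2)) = no:(0 6)(4 5)*(0 6 3 1 2) = (0 3 1 2)(4 5), (0 6 3 1 2)*(0 6)(4 5) = (1 2 6 3)(4 5)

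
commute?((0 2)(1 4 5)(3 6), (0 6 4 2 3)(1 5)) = no:(0 2)(1 4 5)(3 6) * (0 6 4 2 3)(1 5) = (0 3 4 1 2 6), (0 6 4 2 3)(1 5) * (0 2)(1 4 5)(3 6) = (0 3 2 6 5 4)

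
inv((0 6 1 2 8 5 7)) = (0 7 5 8 2 1 6)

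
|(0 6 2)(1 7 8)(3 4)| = 6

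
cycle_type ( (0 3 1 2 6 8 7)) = 7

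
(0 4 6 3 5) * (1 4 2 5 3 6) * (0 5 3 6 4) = (0 2 3 6 4 1)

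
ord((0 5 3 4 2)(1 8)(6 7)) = 10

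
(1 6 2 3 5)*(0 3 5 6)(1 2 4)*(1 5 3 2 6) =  (0 2 3 1)(4 5 6)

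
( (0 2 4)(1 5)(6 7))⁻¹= (0 4 2)(1 5)(6 7)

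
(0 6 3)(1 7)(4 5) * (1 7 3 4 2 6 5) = (0 5 2 6 4 1 3)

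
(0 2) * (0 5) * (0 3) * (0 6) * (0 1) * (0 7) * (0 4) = (0 2 5 3 6 1 7 4)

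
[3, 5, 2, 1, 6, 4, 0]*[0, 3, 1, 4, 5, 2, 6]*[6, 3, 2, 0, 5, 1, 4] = [5, 2, 3, 0, 4, 1, 6]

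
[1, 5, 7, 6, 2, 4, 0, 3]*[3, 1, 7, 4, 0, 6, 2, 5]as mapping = [0→1, 1→6, 2→5, 3→2, 4→7, 5→0, 6→3, 7→4]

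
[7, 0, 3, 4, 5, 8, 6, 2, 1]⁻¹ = [1, 8, 7, 2, 3, 4, 6, 0, 5]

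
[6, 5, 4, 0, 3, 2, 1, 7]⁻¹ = [3, 6, 5, 4, 2, 1, 0, 7]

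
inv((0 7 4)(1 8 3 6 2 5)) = (0 4 7)(1 5 2 6 3 8)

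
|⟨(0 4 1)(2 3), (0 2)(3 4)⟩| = 120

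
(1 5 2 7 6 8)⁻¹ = (1 8 6 7 2 5)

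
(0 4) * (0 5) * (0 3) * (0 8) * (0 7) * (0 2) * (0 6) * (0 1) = (0 4 5 3 8 7 2 6 1)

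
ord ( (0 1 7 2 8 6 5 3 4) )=9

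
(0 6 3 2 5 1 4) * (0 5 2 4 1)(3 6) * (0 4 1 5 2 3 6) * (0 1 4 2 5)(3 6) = (0 3 4 5 2 6 1)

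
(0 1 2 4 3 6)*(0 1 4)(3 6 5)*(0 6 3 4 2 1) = (0 2 6)(3 5 4)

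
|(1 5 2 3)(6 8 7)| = 12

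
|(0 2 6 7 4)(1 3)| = 10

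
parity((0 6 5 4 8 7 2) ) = even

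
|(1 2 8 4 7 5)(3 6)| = 6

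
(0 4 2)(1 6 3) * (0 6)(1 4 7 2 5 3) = (0 7 2 6 1)(3 4 5)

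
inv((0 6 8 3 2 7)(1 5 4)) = (0 7 2 3 8 6)(1 4 5)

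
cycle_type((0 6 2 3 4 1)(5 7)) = 2.6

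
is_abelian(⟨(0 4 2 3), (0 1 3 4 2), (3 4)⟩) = no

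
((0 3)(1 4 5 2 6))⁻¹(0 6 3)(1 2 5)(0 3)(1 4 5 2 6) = (0 3 1)(2 4 6)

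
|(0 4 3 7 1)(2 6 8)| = 15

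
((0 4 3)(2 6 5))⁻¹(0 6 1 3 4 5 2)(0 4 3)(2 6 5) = (0 3 2 6 4 5 1)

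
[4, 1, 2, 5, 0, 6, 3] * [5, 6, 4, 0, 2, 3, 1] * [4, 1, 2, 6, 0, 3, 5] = [2, 5, 0, 6, 3, 1, 4]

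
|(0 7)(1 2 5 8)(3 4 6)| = 12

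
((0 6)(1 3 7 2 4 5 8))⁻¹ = (0 6)(1 8 5 4 2 7 3)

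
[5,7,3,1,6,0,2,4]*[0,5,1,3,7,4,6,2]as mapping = [0→4,1→2,2→3,3→5,4→6,5→0,6→1,7→7]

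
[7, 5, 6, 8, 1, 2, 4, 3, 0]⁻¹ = [8, 4, 5, 7, 6, 1, 2, 0, 3]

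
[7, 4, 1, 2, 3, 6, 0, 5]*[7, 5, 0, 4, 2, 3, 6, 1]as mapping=[0→1, 1→2, 2→5, 3→0, 4→4, 5→6, 6→7, 7→3]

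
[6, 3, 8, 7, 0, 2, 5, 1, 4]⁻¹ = [4, 7, 5, 1, 8, 6, 0, 3, 2]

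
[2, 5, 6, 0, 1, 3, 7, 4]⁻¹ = [3, 4, 0, 5, 7, 1, 2, 6]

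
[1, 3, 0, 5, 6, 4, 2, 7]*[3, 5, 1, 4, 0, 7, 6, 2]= [5, 4, 3, 7, 6, 0, 1, 2]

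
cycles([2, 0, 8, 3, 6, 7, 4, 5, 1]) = (0 2 8 1)(4 6)(5 7)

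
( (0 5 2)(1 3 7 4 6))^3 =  (1 4 3 6 7)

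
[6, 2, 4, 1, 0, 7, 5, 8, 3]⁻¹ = [4, 3, 1, 8, 2, 6, 0, 5, 7]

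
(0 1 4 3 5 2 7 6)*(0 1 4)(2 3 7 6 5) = (0 4 7 5 3 2 6 1)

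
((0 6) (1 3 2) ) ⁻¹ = (0 6) (1 2 3) 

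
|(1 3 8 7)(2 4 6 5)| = 4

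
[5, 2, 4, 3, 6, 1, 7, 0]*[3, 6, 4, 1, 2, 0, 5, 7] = [0, 4, 2, 1, 5, 6, 7, 3]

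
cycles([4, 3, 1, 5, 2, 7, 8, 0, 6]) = (0 4 2 1 3 5 7)(6 8)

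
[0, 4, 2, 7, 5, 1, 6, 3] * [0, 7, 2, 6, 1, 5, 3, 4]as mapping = [0→0, 1→1, 2→2, 3→4, 4→5, 5→7, 6→3, 7→6]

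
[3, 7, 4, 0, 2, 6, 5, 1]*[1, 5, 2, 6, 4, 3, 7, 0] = [6, 0, 4, 1, 2, 7, 3, 5]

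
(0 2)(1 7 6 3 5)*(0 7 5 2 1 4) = (0 1 5 4)(2 7 6 3)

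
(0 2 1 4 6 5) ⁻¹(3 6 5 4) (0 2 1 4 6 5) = (0 6 3 5) 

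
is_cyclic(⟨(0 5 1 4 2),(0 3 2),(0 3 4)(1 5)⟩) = no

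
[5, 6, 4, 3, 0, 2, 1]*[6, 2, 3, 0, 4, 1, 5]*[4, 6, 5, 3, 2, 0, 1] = [6, 0, 2, 4, 1, 3, 5]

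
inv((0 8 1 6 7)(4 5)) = (0 7 6 1 8)(4 5)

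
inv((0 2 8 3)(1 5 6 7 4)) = (0 3 8 2)(1 4 7 6 5)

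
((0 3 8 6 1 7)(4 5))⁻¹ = (0 7 1 6 8 3)(4 5)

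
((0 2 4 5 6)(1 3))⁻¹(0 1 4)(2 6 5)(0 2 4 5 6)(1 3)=(0 6 4)(2 3 5)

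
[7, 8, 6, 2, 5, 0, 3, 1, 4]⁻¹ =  [5, 7, 3, 6, 8, 4, 2, 0, 1]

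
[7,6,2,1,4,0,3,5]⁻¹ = [5,3,2,6,4,7,1,0]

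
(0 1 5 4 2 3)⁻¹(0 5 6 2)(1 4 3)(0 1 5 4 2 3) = (0 5 2)(1 4 6 3)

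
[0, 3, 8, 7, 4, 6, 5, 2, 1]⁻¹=[0, 8, 7, 1, 4, 6, 5, 3, 2]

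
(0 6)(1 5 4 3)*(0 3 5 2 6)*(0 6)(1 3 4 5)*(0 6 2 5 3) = (0 2 6 4 1 5 3)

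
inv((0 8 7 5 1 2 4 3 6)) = (0 6 3 4 2 1 5 7 8)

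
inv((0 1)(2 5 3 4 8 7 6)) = (0 1)(2 6 7 8 4 3 5)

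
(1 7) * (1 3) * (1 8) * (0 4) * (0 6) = (0 4 6)(1 7 3 8)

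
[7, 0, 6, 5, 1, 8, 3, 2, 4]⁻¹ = [1, 4, 7, 6, 8, 3, 2, 0, 5]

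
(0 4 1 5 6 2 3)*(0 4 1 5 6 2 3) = (0 1 6 3 4 5 2)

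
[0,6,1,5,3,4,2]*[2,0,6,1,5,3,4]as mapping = [0→2,1→4,2→0,3→3,4→1,5→5,6→6]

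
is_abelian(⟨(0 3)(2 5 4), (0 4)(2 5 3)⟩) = no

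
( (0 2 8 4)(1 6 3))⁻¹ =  (0 4 8 2)(1 3 6)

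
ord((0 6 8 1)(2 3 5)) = 12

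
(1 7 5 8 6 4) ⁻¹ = (1 4 6 8 5 7) 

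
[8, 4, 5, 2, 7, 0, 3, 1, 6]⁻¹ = [5, 7, 3, 6, 1, 2, 8, 4, 0]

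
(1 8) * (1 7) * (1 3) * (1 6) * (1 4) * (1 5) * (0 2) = (0 2)(1 8 7 3 6 4 5)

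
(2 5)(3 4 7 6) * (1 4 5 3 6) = (1 4 7)(2 3 5)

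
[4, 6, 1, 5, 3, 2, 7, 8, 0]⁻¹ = [8, 2, 5, 4, 0, 3, 1, 6, 7]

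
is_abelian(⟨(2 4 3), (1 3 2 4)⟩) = no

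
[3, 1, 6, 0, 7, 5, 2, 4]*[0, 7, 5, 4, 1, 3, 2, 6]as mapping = [0→4, 1→7, 2→2, 3→0, 4→6, 5→3, 6→5, 7→1]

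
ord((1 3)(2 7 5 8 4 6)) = 6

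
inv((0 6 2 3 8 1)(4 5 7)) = (0 1 8 3 2 6)(4 7 5)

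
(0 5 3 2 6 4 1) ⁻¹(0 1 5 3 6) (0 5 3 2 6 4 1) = (0 3 2 4 5) 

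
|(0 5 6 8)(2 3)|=4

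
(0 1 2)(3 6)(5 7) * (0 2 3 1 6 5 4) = (0 6 1 3 5 7 4)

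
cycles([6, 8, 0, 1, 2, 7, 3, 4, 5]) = (0 6 3 1 8 5 7 4 2)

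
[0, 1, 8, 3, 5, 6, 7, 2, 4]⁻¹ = [0, 1, 7, 3, 8, 4, 5, 6, 2]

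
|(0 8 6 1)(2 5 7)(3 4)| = 12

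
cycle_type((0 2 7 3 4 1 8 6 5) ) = 9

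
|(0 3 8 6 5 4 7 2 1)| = 9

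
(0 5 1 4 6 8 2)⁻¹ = (0 2 8 6 4 1 5)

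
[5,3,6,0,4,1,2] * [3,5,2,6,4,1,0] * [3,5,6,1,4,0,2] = [5,2,3,1,4,0,6]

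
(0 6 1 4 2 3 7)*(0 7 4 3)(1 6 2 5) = (0 2)(1 3 4 5)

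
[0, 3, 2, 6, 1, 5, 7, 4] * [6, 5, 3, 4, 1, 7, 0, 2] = [6, 4, 3, 0, 5, 7, 2, 1]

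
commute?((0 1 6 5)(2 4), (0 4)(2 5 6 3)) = no:(0 1 6 5)(2 4) * (0 4)(2 5 6 3) = (0 1 3 2)(4 5), (0 4)(2 5 6 3) * (0 1 6 5)(2 4) = (0 2)(1 6 3 4)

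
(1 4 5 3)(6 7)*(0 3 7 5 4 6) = (0 3 1 6 5 7)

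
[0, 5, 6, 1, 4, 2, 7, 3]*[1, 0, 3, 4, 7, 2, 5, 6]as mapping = [0→1, 1→2, 2→5, 3→0, 4→7, 5→3, 6→6, 7→4]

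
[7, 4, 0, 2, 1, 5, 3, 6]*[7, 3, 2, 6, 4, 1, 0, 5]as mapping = [0→5, 1→4, 2→7, 3→2, 4→3, 5→1, 6→6, 7→0]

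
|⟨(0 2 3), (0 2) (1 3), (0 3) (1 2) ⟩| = 12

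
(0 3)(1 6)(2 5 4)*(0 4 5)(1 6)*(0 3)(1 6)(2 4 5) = (1 6)(2 3 5)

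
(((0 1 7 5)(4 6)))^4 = ()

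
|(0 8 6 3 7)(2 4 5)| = 15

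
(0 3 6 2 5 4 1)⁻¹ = (0 1 4 5 2 6 3)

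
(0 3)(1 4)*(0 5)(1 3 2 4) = (0 2 4 3 5)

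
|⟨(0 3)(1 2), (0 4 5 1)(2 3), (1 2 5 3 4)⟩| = 360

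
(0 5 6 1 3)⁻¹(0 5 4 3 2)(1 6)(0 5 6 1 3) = (0 2 5 6 4)(1 3)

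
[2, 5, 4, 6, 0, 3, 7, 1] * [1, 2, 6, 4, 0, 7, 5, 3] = [6, 7, 0, 5, 1, 4, 3, 2]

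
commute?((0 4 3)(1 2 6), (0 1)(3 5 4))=no:(0 4 3)(1 2 6) * (0 1)(3 5 4)=(0 3 1 2 6)(4 5), (0 1)(3 5 4) * (0 4 3)(1 2 6)=(0 2 6 1 4)(3 5)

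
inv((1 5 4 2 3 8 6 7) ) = (1 7 6 8 3 2 4 5) 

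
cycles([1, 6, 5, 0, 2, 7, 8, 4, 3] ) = (0 1 6 8 3)(2 5 7 4)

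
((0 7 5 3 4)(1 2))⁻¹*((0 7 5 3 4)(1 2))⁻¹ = (0 3 7 4 5)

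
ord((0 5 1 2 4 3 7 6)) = 8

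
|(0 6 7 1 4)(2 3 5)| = 15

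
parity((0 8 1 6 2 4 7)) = even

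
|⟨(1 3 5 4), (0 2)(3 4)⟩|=8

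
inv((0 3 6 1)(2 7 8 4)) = (0 1 6 3)(2 4 8 7)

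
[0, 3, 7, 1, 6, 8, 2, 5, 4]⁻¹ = [0, 3, 6, 1, 8, 7, 4, 2, 5]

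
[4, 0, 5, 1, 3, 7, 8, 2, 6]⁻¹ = [1, 3, 7, 4, 0, 2, 8, 5, 6]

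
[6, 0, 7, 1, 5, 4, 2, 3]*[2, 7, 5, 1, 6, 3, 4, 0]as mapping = [0→4, 1→2, 2→0, 3→7, 4→3, 5→6, 6→5, 7→1]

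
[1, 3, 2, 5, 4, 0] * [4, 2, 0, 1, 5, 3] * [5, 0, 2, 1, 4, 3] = [2, 0, 5, 1, 3, 4]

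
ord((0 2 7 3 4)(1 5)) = 10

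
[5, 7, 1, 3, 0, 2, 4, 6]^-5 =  [2, 6, 7, 3, 5, 1, 0, 4]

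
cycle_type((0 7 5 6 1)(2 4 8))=3.5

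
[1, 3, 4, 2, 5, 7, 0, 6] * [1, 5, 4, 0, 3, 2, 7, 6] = [5, 0, 3, 4, 2, 6, 1, 7]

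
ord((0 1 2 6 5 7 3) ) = 7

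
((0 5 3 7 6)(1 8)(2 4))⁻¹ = (0 6 7 3 5)(1 8)(2 4)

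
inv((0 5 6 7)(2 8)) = (0 7 6 5)(2 8)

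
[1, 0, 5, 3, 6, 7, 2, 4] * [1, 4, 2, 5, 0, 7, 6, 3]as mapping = [0→4, 1→1, 2→7, 3→5, 4→6, 5→3, 6→2, 7→0]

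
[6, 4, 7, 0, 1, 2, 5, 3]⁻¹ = [3, 4, 5, 7, 1, 6, 0, 2]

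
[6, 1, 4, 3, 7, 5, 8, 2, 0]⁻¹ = [8, 1, 7, 3, 2, 5, 0, 4, 6]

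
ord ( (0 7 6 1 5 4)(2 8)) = 6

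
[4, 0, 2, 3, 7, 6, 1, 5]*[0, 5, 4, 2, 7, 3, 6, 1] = [7, 0, 4, 2, 1, 6, 5, 3]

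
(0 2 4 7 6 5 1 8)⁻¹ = (0 8 1 5 6 7 4 2)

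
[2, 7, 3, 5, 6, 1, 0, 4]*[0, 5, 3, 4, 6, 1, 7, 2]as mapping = [0→3, 1→2, 2→4, 3→1, 4→7, 5→5, 6→0, 7→6]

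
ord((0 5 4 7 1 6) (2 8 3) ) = 6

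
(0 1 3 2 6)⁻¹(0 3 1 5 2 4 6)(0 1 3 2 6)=(0 1 2 3 5 6 4)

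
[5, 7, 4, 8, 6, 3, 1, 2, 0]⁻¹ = [8, 6, 7, 5, 2, 0, 4, 1, 3]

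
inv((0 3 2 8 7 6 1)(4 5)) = (0 1 6 7 8 2 3)(4 5)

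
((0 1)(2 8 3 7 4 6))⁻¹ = (0 1)(2 6 4 7 3 8)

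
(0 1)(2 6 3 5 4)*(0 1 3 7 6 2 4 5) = (0 3)(6 7)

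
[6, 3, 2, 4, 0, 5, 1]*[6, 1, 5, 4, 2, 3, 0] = [0, 4, 5, 2, 6, 3, 1]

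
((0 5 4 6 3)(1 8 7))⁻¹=(0 3 6 4 5)(1 7 8)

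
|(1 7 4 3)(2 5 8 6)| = 4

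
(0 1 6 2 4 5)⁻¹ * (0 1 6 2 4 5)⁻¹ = (0 4 6)(1 5 2)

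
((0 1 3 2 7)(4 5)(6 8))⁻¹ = (0 7 2 3 1)(4 5)(6 8)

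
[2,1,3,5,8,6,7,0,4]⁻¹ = [7,1,0,2,8,3,5,6,4]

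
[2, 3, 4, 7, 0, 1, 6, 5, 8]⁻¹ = [4, 5, 0, 1, 2, 7, 6, 3, 8]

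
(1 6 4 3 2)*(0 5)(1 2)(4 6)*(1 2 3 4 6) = (0 5)(1 6)(2 3)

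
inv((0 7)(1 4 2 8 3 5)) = (0 7)(1 5 3 8 2 4)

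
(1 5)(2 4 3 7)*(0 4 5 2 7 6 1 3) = (0 4)(1 2 5 3 6)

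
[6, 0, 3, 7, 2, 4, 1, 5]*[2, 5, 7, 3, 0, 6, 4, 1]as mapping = [0→4, 1→2, 2→3, 3→1, 4→7, 5→0, 6→5, 7→6]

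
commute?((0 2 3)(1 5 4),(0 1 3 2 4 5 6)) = no:(0 2 3)(1 5 4)*(0 1 3 2 4 5 6) = (0 4 3 1 6),(0 1 3 2 4 5 6)*(0 2 3)(1 5 4) = (0 5 6 2 1)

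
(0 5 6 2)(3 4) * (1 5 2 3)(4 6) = (0 2)(1 5 4)(3 6)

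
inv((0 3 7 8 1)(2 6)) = (0 1 8 7 3)(2 6)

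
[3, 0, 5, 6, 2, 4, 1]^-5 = [1, 6, 5, 0, 2, 4, 3]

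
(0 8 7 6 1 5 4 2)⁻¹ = (0 2 4 5 1 6 7 8)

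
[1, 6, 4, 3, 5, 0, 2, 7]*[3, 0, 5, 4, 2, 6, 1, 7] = [0, 1, 2, 4, 6, 3, 5, 7]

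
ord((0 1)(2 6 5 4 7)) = 10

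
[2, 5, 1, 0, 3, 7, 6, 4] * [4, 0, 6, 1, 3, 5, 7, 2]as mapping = [0→6, 1→5, 2→0, 3→4, 4→1, 5→2, 6→7, 7→3]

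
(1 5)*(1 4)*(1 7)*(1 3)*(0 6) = (0 6)(1 5 4 7 3)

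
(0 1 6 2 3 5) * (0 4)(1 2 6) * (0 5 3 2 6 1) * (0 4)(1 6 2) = (0 2 1 4 5)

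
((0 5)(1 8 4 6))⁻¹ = (0 5)(1 6 4 8)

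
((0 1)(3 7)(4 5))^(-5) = (0 1)(3 7)(4 5)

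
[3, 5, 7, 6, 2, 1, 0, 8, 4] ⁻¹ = [6, 5, 4, 0, 8, 1, 3, 2, 7] 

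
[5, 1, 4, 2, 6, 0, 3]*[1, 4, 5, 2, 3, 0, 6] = [0, 4, 3, 5, 6, 1, 2]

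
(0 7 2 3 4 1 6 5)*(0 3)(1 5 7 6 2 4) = (0 6 7 4 5 3 1 2)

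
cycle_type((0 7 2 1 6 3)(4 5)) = 2.6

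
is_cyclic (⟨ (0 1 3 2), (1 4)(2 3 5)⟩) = no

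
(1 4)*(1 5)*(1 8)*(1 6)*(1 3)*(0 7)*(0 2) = (0 7 2) (1 4 5 8 6 3) 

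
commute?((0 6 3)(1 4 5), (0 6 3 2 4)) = no:(0 6 3)(1 4 5)*(0 6 3 2 4) = (0 3 6 2 4 5 1), (0 6 3 2 4)*(0 6 3)(1 4 5) = (0 3 2 5 1 4 6)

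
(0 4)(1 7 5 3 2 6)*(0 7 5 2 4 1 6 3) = (0 1 5)(2 3 4 7)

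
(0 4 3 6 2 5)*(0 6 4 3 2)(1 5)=(0 3 4 2 1 5 6)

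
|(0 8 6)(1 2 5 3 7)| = 15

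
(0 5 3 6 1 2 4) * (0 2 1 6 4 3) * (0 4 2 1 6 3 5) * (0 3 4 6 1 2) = (0 3)(2 5 6 4)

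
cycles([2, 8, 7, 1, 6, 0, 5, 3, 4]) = (0 2 7 3 1 8 4 6 5)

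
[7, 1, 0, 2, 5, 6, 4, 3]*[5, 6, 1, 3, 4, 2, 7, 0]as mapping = [0→0, 1→6, 2→5, 3→1, 4→2, 5→7, 6→4, 7→3]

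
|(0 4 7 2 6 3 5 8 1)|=9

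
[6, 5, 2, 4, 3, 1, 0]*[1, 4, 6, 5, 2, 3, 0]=[0, 3, 6, 2, 5, 4, 1]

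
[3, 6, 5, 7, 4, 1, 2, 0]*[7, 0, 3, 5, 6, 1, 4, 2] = [5, 4, 1, 2, 6, 0, 3, 7] 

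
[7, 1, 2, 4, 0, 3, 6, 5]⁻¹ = [4, 1, 2, 5, 3, 7, 6, 0]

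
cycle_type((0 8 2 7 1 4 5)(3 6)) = 2.7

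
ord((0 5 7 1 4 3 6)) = 7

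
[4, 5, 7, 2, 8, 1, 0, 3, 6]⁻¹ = [6, 5, 3, 7, 0, 1, 8, 2, 4]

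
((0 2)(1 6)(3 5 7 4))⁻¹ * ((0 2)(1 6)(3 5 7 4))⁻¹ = (3 7)(4 5)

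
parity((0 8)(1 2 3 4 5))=odd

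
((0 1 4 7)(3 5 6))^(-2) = (0 4)(1 7)(3 5 6)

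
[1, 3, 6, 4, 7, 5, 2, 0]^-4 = [1, 3, 2, 4, 7, 5, 6, 0]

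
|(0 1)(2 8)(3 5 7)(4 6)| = 6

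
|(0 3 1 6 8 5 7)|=7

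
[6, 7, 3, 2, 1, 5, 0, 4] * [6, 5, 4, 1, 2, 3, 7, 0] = [7, 0, 1, 4, 5, 3, 6, 2]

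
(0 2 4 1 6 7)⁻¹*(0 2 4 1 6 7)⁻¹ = (0 6 4)(1 2 7)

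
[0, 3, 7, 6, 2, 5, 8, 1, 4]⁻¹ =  [0, 7, 4, 1, 8, 5, 3, 2, 6]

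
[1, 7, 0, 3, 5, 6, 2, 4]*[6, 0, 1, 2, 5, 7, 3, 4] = [0, 4, 6, 2, 7, 3, 1, 5]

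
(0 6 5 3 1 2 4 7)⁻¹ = (0 7 4 2 1 3 5 6)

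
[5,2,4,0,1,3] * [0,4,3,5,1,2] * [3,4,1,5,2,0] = [1,5,4,3,2,0]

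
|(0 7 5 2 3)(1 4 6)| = 15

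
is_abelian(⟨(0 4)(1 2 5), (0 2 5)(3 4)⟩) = no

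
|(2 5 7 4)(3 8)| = 4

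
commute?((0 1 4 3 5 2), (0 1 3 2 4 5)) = no:(0 1 4 3 5 2)*(0 1 3 2 4 5) = (0 3)(1 5 4 2), (0 1 3 2 4 5)*(0 1 4 3 5 2) = (0 4 2 3)(1 5)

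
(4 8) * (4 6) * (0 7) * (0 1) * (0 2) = (0 7 1 2)(4 8 6)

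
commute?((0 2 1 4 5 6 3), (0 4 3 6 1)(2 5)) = no:(0 2 1 4 5 6 3) * (0 4 3 6 1)(2 5) = (0 5 1 3 4 2), (0 4 3 6 1)(2 5) * (0 2 1 4 5 6 3) = (0 5 1 2 6 4)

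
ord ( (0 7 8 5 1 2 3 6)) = 8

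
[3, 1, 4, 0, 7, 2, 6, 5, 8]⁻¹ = [3, 1, 5, 0, 2, 7, 6, 4, 8]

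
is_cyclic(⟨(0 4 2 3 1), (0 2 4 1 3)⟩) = no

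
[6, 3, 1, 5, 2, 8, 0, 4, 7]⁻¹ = [6, 2, 4, 1, 7, 3, 0, 8, 5]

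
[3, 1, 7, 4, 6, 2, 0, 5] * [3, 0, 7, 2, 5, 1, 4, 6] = [2, 0, 6, 5, 4, 7, 3, 1] 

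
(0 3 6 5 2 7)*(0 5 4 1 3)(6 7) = (1 3 7 5 2 6 4)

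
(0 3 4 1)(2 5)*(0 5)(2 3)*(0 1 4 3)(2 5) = (0 5)(1 2)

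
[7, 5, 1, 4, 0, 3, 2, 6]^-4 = [1, 0, 4, 6, 2, 7, 3, 5]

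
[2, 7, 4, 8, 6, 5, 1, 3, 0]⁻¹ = [8, 6, 0, 7, 2, 5, 4, 1, 3]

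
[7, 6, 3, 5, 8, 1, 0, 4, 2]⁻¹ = [6, 5, 8, 2, 7, 3, 1, 0, 4]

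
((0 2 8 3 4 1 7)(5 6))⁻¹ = (0 7 1 4 3 8 2)(5 6)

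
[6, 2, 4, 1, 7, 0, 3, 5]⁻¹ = [5, 3, 1, 6, 2, 7, 0, 4]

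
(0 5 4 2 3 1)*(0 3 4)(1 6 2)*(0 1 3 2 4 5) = (1 2 5)(3 6 4)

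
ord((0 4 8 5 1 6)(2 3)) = 6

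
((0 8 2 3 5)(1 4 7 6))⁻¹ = (0 5 3 2 8)(1 6 7 4)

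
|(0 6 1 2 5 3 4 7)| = 8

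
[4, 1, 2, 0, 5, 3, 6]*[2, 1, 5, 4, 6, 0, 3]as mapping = [0→6, 1→1, 2→5, 3→2, 4→0, 5→4, 6→3]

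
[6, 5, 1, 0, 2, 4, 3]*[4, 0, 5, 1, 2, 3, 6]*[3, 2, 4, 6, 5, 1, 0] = [0, 6, 3, 5, 1, 4, 2]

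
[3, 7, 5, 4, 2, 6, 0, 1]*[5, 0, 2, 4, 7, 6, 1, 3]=[4, 3, 6, 7, 2, 1, 5, 0]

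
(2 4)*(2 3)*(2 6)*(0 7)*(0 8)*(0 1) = (0 7 8 1)(2 4 3 6)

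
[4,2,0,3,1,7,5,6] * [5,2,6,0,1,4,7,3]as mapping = [0→1,1→6,2→5,3→0,4→2,5→3,6→4,7→7]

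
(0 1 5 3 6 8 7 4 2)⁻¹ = (0 2 4 7 8 6 3 5 1)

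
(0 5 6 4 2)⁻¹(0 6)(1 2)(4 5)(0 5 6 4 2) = (0 1)(2 6)(4 5)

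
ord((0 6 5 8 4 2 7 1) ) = 8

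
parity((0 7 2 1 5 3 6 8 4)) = even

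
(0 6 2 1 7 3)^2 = (0 2 7)(1 3 6)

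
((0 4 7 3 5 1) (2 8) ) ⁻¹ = (0 1 5 3 7 4) (2 8) 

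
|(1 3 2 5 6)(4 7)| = 10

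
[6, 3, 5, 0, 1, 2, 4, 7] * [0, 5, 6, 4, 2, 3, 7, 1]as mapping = [0→7, 1→4, 2→3, 3→0, 4→5, 5→6, 6→2, 7→1]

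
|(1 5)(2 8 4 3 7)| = 10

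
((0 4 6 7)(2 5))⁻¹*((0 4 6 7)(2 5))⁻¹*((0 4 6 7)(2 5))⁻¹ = (0 4 6 7)(2 5)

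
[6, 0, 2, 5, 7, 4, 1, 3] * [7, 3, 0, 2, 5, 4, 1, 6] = [1, 7, 0, 4, 6, 5, 3, 2]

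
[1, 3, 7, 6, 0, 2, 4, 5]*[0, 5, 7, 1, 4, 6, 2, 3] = [5, 1, 3, 2, 0, 7, 4, 6]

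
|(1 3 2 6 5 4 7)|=7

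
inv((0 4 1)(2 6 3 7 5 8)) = (0 1 4)(2 8 5 7 3 6)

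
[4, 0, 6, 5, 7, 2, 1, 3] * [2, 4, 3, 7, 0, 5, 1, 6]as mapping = [0→0, 1→2, 2→1, 3→5, 4→6, 5→3, 6→4, 7→7]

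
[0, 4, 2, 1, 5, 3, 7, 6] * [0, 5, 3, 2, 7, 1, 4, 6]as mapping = [0→0, 1→7, 2→3, 3→5, 4→1, 5→2, 6→6, 7→4]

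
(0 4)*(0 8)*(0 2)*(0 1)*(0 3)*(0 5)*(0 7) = (0 4 8 2 1 3 5 7)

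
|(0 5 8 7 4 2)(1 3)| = 6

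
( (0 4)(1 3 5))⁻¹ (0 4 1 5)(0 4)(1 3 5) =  (0 3 1 4)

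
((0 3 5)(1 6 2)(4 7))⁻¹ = (0 5 3)(1 2 6)(4 7)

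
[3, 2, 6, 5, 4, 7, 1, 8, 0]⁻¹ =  [8, 6, 1, 0, 4, 3, 2, 5, 7]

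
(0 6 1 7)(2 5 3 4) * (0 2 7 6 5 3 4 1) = (0 5 4 7 2 3 1 6)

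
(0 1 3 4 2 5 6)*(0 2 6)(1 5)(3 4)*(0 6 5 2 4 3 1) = (0 2)(1 3)(4 5 6)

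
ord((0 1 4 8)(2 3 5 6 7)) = 20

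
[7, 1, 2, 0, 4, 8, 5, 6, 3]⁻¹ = [3, 1, 2, 8, 4, 6, 7, 0, 5]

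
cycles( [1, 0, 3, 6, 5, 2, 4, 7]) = (0 1)(2 3 6 4 5)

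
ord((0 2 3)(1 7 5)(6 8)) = 6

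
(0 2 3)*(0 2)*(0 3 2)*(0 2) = (0 3 2)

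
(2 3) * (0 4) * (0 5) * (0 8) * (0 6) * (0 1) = (0 4 5 8 6 1)(2 3)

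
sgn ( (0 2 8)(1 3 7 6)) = -1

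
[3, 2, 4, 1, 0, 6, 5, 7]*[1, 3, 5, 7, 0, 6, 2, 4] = [7, 5, 0, 3, 1, 2, 6, 4]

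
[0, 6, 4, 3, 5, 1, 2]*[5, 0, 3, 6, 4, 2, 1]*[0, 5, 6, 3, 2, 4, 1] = [4, 5, 2, 1, 6, 0, 3]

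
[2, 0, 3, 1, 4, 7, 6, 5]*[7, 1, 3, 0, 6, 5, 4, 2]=[3, 7, 0, 1, 6, 2, 4, 5]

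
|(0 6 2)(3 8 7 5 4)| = 15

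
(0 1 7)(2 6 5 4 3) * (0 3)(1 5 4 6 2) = (0 5 6 4)(1 7 3)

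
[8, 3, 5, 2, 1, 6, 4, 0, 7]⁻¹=[7, 4, 3, 1, 6, 2, 5, 8, 0]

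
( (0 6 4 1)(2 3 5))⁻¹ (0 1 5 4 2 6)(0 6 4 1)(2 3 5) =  (0 2 1 3 4 6)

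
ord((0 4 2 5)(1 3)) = 4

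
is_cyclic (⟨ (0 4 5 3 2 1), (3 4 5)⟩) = no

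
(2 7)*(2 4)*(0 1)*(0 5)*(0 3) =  (0 1 5 3)(2 7 4)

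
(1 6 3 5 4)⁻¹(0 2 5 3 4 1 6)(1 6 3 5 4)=(0 2 4 5 1 6 3)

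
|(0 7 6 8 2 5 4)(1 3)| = 14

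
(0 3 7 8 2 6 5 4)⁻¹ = (0 4 5 6 2 8 7 3)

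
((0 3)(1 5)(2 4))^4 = ()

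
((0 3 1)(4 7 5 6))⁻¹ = (0 1 3)(4 6 5 7)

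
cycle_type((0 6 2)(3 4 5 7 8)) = 3.5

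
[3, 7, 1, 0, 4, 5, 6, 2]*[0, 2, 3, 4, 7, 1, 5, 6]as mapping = [0→4, 1→6, 2→2, 3→0, 4→7, 5→1, 6→5, 7→3]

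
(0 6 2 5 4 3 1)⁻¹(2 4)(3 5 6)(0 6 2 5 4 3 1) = (1 4 2)(3 5)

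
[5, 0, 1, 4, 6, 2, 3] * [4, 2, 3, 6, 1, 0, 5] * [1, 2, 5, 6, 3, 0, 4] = [1, 3, 5, 2, 0, 6, 4]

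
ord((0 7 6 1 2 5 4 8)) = 8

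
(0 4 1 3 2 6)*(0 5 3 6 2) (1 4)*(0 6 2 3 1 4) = (0 4) (1 2 3 6 5) 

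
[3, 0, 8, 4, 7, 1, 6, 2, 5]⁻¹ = [1, 5, 7, 0, 3, 8, 6, 4, 2]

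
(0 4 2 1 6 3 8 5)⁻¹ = (0 5 8 3 6 1 2 4)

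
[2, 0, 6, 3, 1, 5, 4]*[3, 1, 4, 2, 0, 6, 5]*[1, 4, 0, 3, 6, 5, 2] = [6, 3, 5, 0, 4, 2, 1]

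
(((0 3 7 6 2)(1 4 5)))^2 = (0 7 2 3 6)(1 5 4)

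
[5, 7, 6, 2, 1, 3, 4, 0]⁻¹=[7, 4, 3, 5, 6, 0, 2, 1]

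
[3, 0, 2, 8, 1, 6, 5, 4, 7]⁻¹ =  [1, 4, 2, 0, 7, 6, 5, 8, 3]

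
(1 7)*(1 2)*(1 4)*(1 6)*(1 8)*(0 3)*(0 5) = (0 3 5)(1 7 2 4 6 8)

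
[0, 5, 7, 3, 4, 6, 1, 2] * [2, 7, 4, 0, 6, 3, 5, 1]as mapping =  [0→2, 1→3, 2→1, 3→0, 4→6, 5→5, 6→7, 7→4]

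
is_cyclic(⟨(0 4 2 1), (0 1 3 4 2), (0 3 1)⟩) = no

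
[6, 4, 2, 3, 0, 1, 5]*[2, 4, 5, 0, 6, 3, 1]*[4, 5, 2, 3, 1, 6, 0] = [5, 0, 6, 4, 2, 1, 3]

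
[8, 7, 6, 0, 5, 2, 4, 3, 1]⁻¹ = [3, 8, 5, 7, 6, 4, 2, 1, 0]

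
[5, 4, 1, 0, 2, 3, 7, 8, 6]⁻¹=[3, 2, 4, 5, 1, 0, 8, 6, 7]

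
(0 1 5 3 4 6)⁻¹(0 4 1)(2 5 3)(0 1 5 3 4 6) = (1 6 5)(2 3 4)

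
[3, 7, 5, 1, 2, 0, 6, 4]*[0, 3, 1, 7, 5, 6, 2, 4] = [7, 4, 6, 3, 1, 0, 2, 5]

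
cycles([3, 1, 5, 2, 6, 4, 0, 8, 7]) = (0 3 2 5 4 6)(7 8)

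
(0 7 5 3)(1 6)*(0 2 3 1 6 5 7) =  (1 5)(2 3)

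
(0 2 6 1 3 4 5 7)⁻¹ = (0 7 5 4 3 1 6 2)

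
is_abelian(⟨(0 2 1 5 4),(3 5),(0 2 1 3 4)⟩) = no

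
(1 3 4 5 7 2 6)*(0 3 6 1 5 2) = (0 3 4 2 1 6 5 7)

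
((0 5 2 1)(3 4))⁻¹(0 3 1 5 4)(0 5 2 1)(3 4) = (0 2 3 5 4)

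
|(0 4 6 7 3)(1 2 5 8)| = 20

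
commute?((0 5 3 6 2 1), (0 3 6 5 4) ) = no:(0 5 3 6 2 1)*(0 3 6 5 4) = (0 4) (1 3 5 6 2), (0 3 6 5 4)*(0 5 3 6 2 1) = (0 6 3 2 1) (4 5) 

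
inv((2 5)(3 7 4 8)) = (2 5)(3 8 4 7)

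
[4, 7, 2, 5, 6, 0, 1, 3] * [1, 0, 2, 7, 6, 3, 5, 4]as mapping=[0→6, 1→4, 2→2, 3→3, 4→5, 5→1, 6→0, 7→7]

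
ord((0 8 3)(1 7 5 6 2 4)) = 6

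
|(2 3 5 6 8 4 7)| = 7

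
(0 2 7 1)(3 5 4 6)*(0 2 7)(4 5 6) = (0 7 1 2)(3 6)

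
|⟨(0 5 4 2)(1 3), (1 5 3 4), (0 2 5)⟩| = 720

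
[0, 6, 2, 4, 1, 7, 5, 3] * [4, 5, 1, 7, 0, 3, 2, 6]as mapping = [0→4, 1→2, 2→1, 3→0, 4→5, 5→6, 6→3, 7→7]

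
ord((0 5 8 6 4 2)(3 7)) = 6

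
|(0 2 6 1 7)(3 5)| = 10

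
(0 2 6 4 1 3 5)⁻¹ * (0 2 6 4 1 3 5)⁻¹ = (0 3 4 2 5 1 6)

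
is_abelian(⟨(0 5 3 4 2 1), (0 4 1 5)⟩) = no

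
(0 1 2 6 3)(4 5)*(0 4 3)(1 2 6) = (0 2 1 6)(3 4 5)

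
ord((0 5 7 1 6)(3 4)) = 10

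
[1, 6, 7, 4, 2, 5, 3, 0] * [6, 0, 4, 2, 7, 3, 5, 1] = [0, 5, 1, 7, 4, 3, 2, 6]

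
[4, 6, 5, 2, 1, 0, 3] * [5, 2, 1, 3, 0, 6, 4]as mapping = [0→0, 1→4, 2→6, 3→1, 4→2, 5→5, 6→3]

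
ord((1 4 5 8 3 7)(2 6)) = 6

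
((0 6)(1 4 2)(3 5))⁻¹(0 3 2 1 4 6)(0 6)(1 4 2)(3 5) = (0 6 5 1 4 2)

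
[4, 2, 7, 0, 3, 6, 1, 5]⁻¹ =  [3, 6, 1, 4, 0, 7, 5, 2]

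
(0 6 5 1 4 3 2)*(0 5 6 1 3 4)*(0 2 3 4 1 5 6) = (0 5 4 1 2 6)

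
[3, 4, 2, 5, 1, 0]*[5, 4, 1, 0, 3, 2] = [0, 3, 1, 2, 4, 5]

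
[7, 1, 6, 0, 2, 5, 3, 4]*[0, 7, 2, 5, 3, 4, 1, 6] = [6, 7, 1, 0, 2, 4, 5, 3]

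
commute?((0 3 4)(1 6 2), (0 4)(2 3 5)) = no:(0 3 4)(1 6 2)*(0 4)(2 3 5) = (0 5 2 1 6 3), (0 4)(2 3 5)*(0 3 4)(1 6 2) = (1 6 2 4 3 5)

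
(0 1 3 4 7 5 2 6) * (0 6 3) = (0 1)(2 3 4 7 5)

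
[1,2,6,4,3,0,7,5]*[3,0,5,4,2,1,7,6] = [0,5,7,2,4,3,6,1]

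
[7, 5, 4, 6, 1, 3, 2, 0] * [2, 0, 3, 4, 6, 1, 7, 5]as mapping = [0→5, 1→1, 2→6, 3→7, 4→0, 5→4, 6→3, 7→2]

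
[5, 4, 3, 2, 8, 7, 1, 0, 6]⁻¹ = [7, 6, 3, 2, 1, 0, 8, 5, 4]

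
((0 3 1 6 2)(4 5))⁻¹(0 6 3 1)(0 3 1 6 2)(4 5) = (1 6 3 2)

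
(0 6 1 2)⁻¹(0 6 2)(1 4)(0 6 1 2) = (0 6 1)(2 4)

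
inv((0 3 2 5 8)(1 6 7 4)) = (0 8 5 2 3)(1 4 7 6)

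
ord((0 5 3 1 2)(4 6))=10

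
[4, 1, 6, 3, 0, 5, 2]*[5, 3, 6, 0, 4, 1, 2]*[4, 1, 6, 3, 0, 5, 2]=[0, 3, 6, 4, 5, 1, 2]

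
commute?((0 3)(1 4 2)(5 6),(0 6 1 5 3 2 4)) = no:(0 3)(1 4 2)(5 6)*(0 6 1 5 3 2 4) = (0 2 5 1)(3 6),(0 6 1 5 3 2 4)*(0 3)(1 4 2)(5 6) = (0 5)(1 6 4 3)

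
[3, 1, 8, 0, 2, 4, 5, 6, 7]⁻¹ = [3, 1, 4, 0, 5, 6, 7, 8, 2]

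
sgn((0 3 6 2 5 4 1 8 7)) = 1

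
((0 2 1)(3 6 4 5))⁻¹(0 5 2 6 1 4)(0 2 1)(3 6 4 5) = (0 5 2 3 1 4)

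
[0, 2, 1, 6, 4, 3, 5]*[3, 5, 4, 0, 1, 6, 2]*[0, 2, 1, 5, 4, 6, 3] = [5, 4, 6, 1, 2, 0, 3]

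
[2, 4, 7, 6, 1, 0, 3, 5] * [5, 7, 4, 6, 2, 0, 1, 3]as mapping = [0→4, 1→2, 2→3, 3→1, 4→7, 5→5, 6→6, 7→0]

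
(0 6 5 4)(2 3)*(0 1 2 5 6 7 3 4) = (0 7 3 5)(1 2 4)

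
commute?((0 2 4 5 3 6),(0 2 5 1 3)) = no:(0 2 4 5 3 6)*(0 2 5 1 3) = (0 5)(1 3 6 2 4),(0 2 5 1 3)*(0 2 4 5 3 6) = (0 4 5 1 6)(2 3)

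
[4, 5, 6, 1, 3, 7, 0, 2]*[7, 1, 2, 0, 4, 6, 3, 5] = [4, 6, 3, 1, 0, 5, 7, 2]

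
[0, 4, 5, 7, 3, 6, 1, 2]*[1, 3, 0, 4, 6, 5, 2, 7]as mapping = [0→1, 1→6, 2→5, 3→7, 4→4, 5→2, 6→3, 7→0]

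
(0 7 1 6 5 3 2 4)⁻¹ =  (0 4 2 3 5 6 1 7)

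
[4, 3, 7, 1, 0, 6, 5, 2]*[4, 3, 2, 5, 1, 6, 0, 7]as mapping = [0→1, 1→5, 2→7, 3→3, 4→4, 5→0, 6→6, 7→2]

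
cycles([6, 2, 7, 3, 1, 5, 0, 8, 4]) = (0 6)(1 2 7 8 4)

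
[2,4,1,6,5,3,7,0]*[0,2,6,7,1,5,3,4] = [6,1,2,3,5,7,4,0]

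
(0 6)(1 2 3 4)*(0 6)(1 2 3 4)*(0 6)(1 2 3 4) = (0 6)(1 4 3 2)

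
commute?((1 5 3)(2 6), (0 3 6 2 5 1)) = no:(1 5 3)(2 6)*(0 3 6 2 5 1) = (0 3)(5 6), (0 3 6 2 5 1)*(1 5 3)(2 6) = (0 1)(2 3)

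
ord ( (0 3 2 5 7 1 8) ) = 7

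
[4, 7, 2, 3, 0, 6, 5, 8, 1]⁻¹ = [4, 8, 2, 3, 0, 6, 5, 1, 7]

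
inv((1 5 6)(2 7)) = (1 6 5)(2 7)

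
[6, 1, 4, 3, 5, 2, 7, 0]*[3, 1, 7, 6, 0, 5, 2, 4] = [2, 1, 0, 6, 5, 7, 4, 3]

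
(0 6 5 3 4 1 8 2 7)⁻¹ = (0 7 2 8 1 4 3 5 6)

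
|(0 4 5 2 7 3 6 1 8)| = 9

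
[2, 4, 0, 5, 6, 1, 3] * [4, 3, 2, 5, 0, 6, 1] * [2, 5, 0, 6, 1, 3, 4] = [0, 2, 1, 4, 5, 6, 3]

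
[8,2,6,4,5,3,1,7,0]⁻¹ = [8,6,1,5,3,4,2,7,0]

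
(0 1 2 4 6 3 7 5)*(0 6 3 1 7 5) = (0 7)(1 2 4 3 5 6)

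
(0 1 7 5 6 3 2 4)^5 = (0 3 7 4 6 1 2 5)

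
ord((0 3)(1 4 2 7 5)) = 10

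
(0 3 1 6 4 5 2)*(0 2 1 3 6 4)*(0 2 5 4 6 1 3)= (0 1 6 2 5 3)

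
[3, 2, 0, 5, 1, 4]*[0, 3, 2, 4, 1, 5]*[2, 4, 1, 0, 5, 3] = [5, 1, 2, 3, 0, 4]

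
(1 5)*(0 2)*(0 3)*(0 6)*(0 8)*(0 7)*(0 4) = (0 2 3 6 8 7 4)(1 5)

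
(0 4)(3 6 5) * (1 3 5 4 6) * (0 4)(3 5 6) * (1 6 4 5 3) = (0 1 3 6)(4 5)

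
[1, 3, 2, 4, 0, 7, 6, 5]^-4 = [0, 1, 2, 3, 4, 5, 6, 7]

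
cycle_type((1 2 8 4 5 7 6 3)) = 8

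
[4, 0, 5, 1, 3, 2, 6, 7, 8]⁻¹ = [1, 3, 5, 4, 0, 2, 6, 7, 8]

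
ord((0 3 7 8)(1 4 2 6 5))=20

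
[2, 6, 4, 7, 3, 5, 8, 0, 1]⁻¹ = [7, 8, 0, 4, 2, 5, 1, 3, 6]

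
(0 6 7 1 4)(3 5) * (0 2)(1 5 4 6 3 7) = (0 3 4 2)(1 6)(5 7)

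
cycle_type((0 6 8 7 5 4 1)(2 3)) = 2.7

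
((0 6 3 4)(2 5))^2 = (0 3)(4 6)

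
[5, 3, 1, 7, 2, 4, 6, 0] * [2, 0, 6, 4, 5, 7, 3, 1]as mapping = [0→7, 1→4, 2→0, 3→1, 4→6, 5→5, 6→3, 7→2]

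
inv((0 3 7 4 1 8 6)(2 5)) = (0 6 8 1 4 7 3)(2 5)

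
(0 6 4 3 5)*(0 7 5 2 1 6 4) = (0 4 3 2 1 6)(5 7)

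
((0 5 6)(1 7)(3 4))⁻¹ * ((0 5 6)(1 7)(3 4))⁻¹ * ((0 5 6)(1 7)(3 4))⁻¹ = (1 7)(3 4)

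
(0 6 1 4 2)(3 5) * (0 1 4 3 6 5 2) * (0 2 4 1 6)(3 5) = (0 3 4 2 6 1 5)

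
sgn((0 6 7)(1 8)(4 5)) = 1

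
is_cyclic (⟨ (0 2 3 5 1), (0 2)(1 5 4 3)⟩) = no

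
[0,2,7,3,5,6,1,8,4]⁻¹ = [0,6,1,3,8,4,5,2,7]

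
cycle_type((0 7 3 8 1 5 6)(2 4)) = 2.7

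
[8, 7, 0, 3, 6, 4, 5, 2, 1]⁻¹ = [2, 8, 7, 3, 5, 6, 4, 1, 0]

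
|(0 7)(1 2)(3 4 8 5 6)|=10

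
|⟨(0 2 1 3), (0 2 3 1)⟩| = 24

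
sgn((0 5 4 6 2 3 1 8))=-1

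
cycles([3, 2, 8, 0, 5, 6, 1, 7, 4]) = (0 3)(1 2 8 4 5 6)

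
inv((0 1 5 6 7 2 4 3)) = (0 3 4 2 7 6 5 1)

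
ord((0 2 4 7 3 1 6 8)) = 8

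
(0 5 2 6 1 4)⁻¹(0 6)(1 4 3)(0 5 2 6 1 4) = (0 3 4)(1 5)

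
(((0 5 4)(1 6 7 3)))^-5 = (0 5 4)(1 3 7 6)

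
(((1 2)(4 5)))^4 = ()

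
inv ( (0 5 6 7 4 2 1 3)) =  (0 3 1 2 4 7 6 5)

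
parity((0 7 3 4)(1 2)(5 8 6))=even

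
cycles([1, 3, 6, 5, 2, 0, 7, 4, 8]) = (0 1 3 5)(2 6 7 4)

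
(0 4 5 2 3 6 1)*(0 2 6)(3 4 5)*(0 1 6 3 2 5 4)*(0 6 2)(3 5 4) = (0 3 1 4)(2 6)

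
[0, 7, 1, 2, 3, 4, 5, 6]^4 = [0, 4, 5, 6, 7, 1, 2, 3]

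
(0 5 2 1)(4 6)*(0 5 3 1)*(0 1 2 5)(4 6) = (0 3 2 1)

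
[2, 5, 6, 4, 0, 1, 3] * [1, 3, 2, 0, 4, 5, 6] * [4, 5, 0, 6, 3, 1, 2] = [0, 1, 2, 3, 5, 6, 4]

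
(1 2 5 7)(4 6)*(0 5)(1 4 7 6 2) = (0 5 6 7 4 2)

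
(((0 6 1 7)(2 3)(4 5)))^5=(0 6 1 7)(2 3)(4 5)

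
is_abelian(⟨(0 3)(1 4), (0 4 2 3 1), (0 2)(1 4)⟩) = no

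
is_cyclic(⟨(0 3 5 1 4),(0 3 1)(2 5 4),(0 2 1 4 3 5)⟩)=no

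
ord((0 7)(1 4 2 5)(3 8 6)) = 12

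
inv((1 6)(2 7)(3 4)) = (1 6)(2 7)(3 4)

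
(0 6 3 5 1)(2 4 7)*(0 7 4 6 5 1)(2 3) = (0 5)(1 7 3)(2 6)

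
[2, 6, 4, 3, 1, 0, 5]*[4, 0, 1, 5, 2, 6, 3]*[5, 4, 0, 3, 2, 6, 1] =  [4, 3, 0, 6, 5, 2, 1]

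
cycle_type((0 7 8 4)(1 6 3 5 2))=4.5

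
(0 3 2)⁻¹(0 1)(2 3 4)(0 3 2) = (0 2 4)(1 3)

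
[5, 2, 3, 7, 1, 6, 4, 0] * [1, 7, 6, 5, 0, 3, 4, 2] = [3, 6, 5, 2, 7, 4, 0, 1] 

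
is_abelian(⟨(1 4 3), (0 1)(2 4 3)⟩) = no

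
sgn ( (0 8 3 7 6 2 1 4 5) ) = 1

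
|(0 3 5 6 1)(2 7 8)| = 15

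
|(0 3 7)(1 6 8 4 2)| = 15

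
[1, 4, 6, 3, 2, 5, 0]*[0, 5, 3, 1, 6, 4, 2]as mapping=[0→5, 1→6, 2→2, 3→1, 4→3, 5→4, 6→0]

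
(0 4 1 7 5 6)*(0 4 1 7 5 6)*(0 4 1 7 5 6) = (0 7)(1 6)(4 5)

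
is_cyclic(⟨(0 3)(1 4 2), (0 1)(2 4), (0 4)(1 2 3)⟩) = no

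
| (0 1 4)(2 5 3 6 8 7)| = 6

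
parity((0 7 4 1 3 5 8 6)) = odd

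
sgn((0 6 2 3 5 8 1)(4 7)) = -1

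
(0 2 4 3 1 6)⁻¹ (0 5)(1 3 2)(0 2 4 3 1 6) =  (1 4 6)(2 5)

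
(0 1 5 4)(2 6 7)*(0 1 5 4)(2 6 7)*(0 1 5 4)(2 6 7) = (0 4 5 1)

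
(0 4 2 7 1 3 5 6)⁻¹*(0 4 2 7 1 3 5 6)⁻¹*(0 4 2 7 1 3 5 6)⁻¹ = (0 3 2 6 1 4 5 7)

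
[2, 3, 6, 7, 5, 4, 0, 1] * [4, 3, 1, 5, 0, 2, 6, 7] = [1, 5, 6, 7, 2, 0, 4, 3]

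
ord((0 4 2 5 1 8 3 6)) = 8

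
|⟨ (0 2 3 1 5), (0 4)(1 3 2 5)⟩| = 360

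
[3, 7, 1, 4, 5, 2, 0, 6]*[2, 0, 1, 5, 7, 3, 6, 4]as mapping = [0→5, 1→4, 2→0, 3→7, 4→3, 5→1, 6→2, 7→6]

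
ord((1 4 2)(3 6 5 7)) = 12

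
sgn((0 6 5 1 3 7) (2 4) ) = 1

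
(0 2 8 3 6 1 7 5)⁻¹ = (0 5 7 1 6 3 8 2)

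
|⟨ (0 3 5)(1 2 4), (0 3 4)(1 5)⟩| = 720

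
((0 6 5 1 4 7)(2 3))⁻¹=(0 7 4 1 5 6)(2 3)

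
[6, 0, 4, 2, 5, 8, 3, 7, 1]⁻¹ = [1, 8, 3, 6, 2, 4, 0, 7, 5]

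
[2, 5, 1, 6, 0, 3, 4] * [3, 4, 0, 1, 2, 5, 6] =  [0, 5, 4, 6, 3, 1, 2]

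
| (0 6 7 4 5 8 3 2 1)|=9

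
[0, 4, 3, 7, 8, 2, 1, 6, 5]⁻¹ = [0, 6, 5, 2, 1, 8, 7, 3, 4]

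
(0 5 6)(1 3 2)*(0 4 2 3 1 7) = (0 5 6 4 2 7)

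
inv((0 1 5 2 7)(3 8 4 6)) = (0 7 2 5 1)(3 6 4 8)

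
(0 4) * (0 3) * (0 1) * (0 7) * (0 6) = (0 4 3 1 7 6) 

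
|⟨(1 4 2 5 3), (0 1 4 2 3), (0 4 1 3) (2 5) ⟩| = 360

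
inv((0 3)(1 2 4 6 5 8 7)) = (0 3)(1 7 8 5 6 4 2)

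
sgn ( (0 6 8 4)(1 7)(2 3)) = -1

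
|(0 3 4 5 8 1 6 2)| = 8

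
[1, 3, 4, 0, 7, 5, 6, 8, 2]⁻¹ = [3, 0, 8, 1, 2, 5, 6, 4, 7]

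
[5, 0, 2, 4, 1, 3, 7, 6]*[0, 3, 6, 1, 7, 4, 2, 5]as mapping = [0→4, 1→0, 2→6, 3→7, 4→3, 5→1, 6→5, 7→2]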